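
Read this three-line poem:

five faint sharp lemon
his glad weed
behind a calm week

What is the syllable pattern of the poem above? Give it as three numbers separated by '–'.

Line 1: five (1), faint (1), sharp (1), lemon (2) → 5
Line 2: his (1), glad (1), weed (1) → 3
Line 3: behind (2), a (1), calm (1), week (1) → 5

5–3–5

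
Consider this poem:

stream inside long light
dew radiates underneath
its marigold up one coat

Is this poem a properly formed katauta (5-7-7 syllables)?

Yes

Line 1: stream (1), inside (2), long (1), light (1) → 5 ✓
Line 2: dew (1), radiates (3), underneath (3) → 7 ✓
Line 3: its (1), marigold (3), up (1), one (1), coat (1) → 7 ✓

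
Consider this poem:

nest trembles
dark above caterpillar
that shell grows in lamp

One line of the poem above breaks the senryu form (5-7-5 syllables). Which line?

Line 1: nest(1) + trembles(2) = 3 (expected 5)
Line 2: dark(1) + above(2) + caterpillar(4) = 7 ✓
Line 3: that(1) + shell(1) + grows(1) + in(1) + lamp(1) = 5 ✓

The first line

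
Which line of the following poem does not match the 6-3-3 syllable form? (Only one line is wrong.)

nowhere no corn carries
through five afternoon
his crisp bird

Line 2

Line 1: nowhere (2), no (1), corn (1), carries (2) → 6 ✓
Line 2: through (1), five (1), afternoon (3) → 5 (expected 3)
Line 3: his (1), crisp (1), bird (1) → 3 ✓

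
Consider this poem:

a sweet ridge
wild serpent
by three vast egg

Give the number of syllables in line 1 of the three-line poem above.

3

Line 1: "a sweet ridge": 1+1+1 = 3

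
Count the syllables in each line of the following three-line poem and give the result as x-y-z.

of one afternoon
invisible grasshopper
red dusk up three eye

5-7-5

Line 1: of (1), one (1), afternoon (3) → 5
Line 2: invisible (4), grasshopper (3) → 7
Line 3: red (1), dusk (1), up (1), three (1), eye (1) → 5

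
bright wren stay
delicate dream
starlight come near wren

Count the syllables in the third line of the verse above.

The third line: "starlight come near wren": 2+1+1+1 = 5

5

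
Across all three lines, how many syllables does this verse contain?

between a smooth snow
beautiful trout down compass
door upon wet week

17

Line 1: "between a smooth snow": 2+1+1+1 = 5
Line 2: "beautiful trout down compass": 3+1+1+2 = 7
Line 3: "door upon wet week": 1+2+1+1 = 5
Total: 5 + 7 + 5 = 17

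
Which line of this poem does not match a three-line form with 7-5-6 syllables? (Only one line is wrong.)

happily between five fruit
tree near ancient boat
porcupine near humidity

Line 1: happily (3), between (2), five (1), fruit (1) → 7 ✓
Line 2: tree (1), near (1), ancient (2), boat (1) → 5 ✓
Line 3: porcupine (3), near (1), humidity (4) → 8 (expected 6)

Line 3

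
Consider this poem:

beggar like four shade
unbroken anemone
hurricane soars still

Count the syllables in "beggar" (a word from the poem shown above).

2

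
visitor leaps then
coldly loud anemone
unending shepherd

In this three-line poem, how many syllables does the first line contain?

5

The first line: "visitor leaps then": 3+1+1 = 5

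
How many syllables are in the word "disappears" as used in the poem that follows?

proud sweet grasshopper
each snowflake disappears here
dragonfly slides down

3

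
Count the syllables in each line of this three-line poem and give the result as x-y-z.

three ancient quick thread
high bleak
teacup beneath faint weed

Line 1: three(1) + ancient(2) + quick(1) + thread(1) = 5
Line 2: high(1) + bleak(1) = 2
Line 3: teacup(2) + beneath(2) + faint(1) + weed(1) = 6

5-2-6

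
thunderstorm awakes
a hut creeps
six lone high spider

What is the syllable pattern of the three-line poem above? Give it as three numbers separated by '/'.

5/3/5

Line 1: thunderstorm (3), awakes (2) → 5
Line 2: a (1), hut (1), creeps (1) → 3
Line 3: six (1), lone (1), high (1), spider (2) → 5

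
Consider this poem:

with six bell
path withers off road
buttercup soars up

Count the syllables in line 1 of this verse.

3

Line 1: with(1) + six(1) + bell(1) = 3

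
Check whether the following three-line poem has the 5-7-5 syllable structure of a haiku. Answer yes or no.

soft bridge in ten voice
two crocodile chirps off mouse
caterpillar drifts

Line 1: soft (1), bridge (1), in (1), ten (1), voice (1) → 5 ✓
Line 2: two (1), crocodile (3), chirps (1), off (1), mouse (1) → 7 ✓
Line 3: caterpillar (4), drifts (1) → 5 ✓

Yes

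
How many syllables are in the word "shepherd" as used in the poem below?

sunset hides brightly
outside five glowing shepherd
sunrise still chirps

2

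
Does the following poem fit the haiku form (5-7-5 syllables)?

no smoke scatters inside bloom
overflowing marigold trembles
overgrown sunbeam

No

Line 1: "no smoke scatters inside bloom": 1+1+2+2+1 = 7 (expected 5)
Line 2: "overflowing marigold trembles": 4+3+2 = 9 (expected 7)
Line 3: "overgrown sunbeam": 3+2 = 5 ✓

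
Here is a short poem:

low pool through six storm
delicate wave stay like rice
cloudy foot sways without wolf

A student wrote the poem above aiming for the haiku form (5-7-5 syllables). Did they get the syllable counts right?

Line 1: "low pool through six storm": 1+1+1+1+1 = 5 ✓
Line 2: "delicate wave stay like rice": 3+1+1+1+1 = 7 ✓
Line 3: "cloudy foot sways without wolf": 2+1+1+2+1 = 7 (expected 5)

No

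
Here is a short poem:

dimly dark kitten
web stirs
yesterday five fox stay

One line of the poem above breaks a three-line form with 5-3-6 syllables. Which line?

The second line

Line 1: dimly(2) + dark(1) + kitten(2) = 5 ✓
Line 2: web(1) + stirs(1) = 2 (expected 3)
Line 3: yesterday(3) + five(1) + fox(1) + stay(1) = 6 ✓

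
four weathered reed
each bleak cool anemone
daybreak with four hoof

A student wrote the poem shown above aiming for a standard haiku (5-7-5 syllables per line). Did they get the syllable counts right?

Line 1: four (1), weathered (2), reed (1) → 4 (expected 5)
Line 2: each (1), bleak (1), cool (1), anemone (4) → 7 ✓
Line 3: daybreak (2), with (1), four (1), hoof (1) → 5 ✓

No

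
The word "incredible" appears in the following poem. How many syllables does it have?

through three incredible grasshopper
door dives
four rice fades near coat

4

"incredible" has 4 syllables.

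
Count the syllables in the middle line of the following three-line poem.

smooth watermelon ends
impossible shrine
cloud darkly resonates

The middle line: impossible(4) + shrine(1) = 5

5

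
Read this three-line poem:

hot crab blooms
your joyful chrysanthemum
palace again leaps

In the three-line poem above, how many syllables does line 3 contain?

Line 3: "palace again leaps": 2+2+1 = 5

5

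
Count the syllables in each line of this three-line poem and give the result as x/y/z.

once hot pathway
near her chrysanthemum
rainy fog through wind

Line 1: once(1) + hot(1) + pathway(2) = 4
Line 2: near(1) + her(1) + chrysanthemum(4) = 6
Line 3: rainy(2) + fog(1) + through(1) + wind(1) = 5

4/6/5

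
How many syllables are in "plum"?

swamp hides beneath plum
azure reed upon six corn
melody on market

1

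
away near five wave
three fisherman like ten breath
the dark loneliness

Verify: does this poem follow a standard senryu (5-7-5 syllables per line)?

Line 1: "away near five wave": 2+1+1+1 = 5 ✓
Line 2: "three fisherman like ten breath": 1+3+1+1+1 = 7 ✓
Line 3: "the dark loneliness": 1+1+3 = 5 ✓

Yes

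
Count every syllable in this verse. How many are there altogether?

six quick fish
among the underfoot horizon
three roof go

15

Line 1: six(1) + quick(1) + fish(1) = 3
Line 2: among(2) + the(1) + underfoot(3) + horizon(3) = 9
Line 3: three(1) + roof(1) + go(1) = 3
Total: 3 + 9 + 3 = 15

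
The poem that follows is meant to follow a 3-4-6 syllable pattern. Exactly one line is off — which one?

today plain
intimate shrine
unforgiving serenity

Line 3

Line 1: today(2) + plain(1) = 3 ✓
Line 2: intimate(3) + shrine(1) = 4 ✓
Line 3: unforgiving(4) + serenity(4) = 8 (expected 6)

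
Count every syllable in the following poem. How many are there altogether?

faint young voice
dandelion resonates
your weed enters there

15

Line 1: faint(1) + young(1) + voice(1) = 3
Line 2: dandelion(4) + resonates(3) = 7
Line 3: your(1) + weed(1) + enters(2) + there(1) = 5
Total: 3 + 7 + 5 = 15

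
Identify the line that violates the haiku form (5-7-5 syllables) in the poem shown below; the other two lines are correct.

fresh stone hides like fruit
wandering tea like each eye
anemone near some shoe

Line 1: "fresh stone hides like fruit": 1+1+1+1+1 = 5 ✓
Line 2: "wandering tea like each eye": 3+1+1+1+1 = 7 ✓
Line 3: "anemone near some shoe": 4+1+1+1 = 7 (expected 5)

The third line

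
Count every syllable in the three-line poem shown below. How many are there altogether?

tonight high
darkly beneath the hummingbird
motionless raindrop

16

Line 1: tonight (2), high (1) → 3
Line 2: darkly (2), beneath (2), the (1), hummingbird (3) → 8
Line 3: motionless (3), raindrop (2) → 5
Total: 3 + 8 + 5 = 16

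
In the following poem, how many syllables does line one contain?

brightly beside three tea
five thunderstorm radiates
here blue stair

Line one: brightly (2), beside (2), three (1), tea (1) → 6

6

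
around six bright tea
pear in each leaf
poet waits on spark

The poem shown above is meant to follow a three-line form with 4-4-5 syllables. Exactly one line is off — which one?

Line 1

Line 1: around(2) + six(1) + bright(1) + tea(1) = 5 (expected 4)
Line 2: pear(1) + in(1) + each(1) + leaf(1) = 4 ✓
Line 3: poet(2) + waits(1) + on(1) + spark(1) = 5 ✓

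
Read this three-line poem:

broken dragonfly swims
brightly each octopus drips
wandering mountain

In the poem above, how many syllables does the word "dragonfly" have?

3

"dragonfly" has 3 syllables.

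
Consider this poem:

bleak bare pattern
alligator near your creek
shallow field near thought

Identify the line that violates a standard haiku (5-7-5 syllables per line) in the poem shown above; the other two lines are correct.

Line 1

Line 1: bleak(1) + bare(1) + pattern(2) = 4 (expected 5)
Line 2: alligator(4) + near(1) + your(1) + creek(1) = 7 ✓
Line 3: shallow(2) + field(1) + near(1) + thought(1) = 5 ✓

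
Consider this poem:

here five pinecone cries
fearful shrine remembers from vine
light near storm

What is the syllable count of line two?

8

Line two: fearful (2), shrine (1), remembers (3), from (1), vine (1) → 8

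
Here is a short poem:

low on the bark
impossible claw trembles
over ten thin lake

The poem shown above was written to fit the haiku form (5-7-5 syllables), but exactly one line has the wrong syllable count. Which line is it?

Line 1

Line 1: low (1), on (1), the (1), bark (1) → 4 (expected 5)
Line 2: impossible (4), claw (1), trembles (2) → 7 ✓
Line 3: over (2), ten (1), thin (1), lake (1) → 5 ✓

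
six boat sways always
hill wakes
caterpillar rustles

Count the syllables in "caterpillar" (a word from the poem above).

4

"caterpillar" has 4 syllables.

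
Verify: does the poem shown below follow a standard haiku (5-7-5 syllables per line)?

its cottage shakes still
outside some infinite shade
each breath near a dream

Line 1: its(1) + cottage(2) + shakes(1) + still(1) = 5 ✓
Line 2: outside(2) + some(1) + infinite(3) + shade(1) = 7 ✓
Line 3: each(1) + breath(1) + near(1) + a(1) + dream(1) = 5 ✓

Yes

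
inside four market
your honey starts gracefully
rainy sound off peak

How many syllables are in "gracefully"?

3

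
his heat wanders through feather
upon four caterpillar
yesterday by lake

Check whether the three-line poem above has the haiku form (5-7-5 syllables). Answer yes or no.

Line 1: his (1), heat (1), wanders (2), through (1), feather (2) → 7 (expected 5)
Line 2: upon (2), four (1), caterpillar (4) → 7 ✓
Line 3: yesterday (3), by (1), lake (1) → 5 ✓

No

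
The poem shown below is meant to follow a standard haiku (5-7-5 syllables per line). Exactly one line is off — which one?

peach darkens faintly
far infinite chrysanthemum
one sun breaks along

Line 1: peach(1) + darkens(2) + faintly(2) = 5 ✓
Line 2: far(1) + infinite(3) + chrysanthemum(4) = 8 (expected 7)
Line 3: one(1) + sun(1) + breaks(1) + along(2) = 5 ✓

The second line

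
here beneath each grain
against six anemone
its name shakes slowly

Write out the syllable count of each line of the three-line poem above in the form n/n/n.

5/7/5

Line 1: here (1), beneath (2), each (1), grain (1) → 5
Line 2: against (2), six (1), anemone (4) → 7
Line 3: its (1), name (1), shakes (1), slowly (2) → 5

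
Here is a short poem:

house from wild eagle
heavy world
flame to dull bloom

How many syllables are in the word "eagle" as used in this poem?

2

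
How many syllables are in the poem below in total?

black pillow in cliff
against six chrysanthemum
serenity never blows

19

Line 1: black (1), pillow (2), in (1), cliff (1) → 5
Line 2: against (2), six (1), chrysanthemum (4) → 7
Line 3: serenity (4), never (2), blows (1) → 7
Total: 5 + 7 + 7 = 19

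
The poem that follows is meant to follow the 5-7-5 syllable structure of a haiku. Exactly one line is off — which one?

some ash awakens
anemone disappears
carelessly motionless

Line 1: some(1) + ash(1) + awakens(3) = 5 ✓
Line 2: anemone(4) + disappears(3) = 7 ✓
Line 3: carelessly(3) + motionless(3) = 6 (expected 5)

Line 3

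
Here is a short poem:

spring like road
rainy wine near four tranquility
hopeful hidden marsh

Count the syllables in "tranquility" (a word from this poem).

4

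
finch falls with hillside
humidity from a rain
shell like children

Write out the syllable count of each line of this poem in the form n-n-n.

5-7-4

Line 1: "finch falls with hillside": 1+1+1+2 = 5
Line 2: "humidity from a rain": 4+1+1+1 = 7
Line 3: "shell like children": 1+1+2 = 4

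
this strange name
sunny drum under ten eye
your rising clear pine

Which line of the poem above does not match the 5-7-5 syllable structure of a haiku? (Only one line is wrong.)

Line 1

Line 1: this (1), strange (1), name (1) → 3 (expected 5)
Line 2: sunny (2), drum (1), under (2), ten (1), eye (1) → 7 ✓
Line 3: your (1), rising (2), clear (1), pine (1) → 5 ✓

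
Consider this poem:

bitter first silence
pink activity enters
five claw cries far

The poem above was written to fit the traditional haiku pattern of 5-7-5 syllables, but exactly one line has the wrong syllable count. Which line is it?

Line 1: bitter(2) + first(1) + silence(2) = 5 ✓
Line 2: pink(1) + activity(4) + enters(2) = 7 ✓
Line 3: five(1) + claw(1) + cries(1) + far(1) = 4 (expected 5)

Line 3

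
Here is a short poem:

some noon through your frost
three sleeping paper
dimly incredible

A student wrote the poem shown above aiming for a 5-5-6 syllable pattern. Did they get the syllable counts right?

Line 1: some(1) + noon(1) + through(1) + your(1) + frost(1) = 5 ✓
Line 2: three(1) + sleeping(2) + paper(2) = 5 ✓
Line 3: dimly(2) + incredible(4) = 6 ✓

Yes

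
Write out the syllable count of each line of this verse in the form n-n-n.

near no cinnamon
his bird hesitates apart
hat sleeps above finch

Line 1: "near no cinnamon": 1+1+3 = 5
Line 2: "his bird hesitates apart": 1+1+3+2 = 7
Line 3: "hat sleeps above finch": 1+1+2+1 = 5

5-7-5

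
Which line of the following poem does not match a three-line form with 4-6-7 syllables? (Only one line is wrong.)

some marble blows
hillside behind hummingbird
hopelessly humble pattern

The second line

Line 1: some(1) + marble(2) + blows(1) = 4 ✓
Line 2: hillside(2) + behind(2) + hummingbird(3) = 7 (expected 6)
Line 3: hopelessly(3) + humble(2) + pattern(2) = 7 ✓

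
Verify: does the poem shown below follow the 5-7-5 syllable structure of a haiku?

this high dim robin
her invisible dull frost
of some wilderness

Line 1: "this high dim robin": 1+1+1+2 = 5 ✓
Line 2: "her invisible dull frost": 1+4+1+1 = 7 ✓
Line 3: "of some wilderness": 1+1+3 = 5 ✓

Yes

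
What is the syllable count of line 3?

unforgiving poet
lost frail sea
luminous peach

Line 3: luminous (3), peach (1) → 4

4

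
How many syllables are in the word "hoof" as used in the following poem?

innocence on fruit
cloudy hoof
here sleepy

"hoof" has 1 syllable.

1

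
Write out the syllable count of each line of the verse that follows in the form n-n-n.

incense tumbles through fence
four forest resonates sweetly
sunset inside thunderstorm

6-8-7

Line 1: incense(2) + tumbles(2) + through(1) + fence(1) = 6
Line 2: four(1) + forest(2) + resonates(3) + sweetly(2) = 8
Line 3: sunset(2) + inside(2) + thunderstorm(3) = 7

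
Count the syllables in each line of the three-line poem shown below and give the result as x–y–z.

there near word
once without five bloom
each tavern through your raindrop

3–5–7

Line 1: there (1), near (1), word (1) → 3
Line 2: once (1), without (2), five (1), bloom (1) → 5
Line 3: each (1), tavern (2), through (1), your (1), raindrop (2) → 7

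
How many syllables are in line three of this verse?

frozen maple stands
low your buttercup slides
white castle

3

Line three: white (1), castle (2) → 3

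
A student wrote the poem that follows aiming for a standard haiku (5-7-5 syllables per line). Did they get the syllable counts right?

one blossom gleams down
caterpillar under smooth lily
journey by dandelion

Line 1: one(1) + blossom(2) + gleams(1) + down(1) = 5 ✓
Line 2: caterpillar(4) + under(2) + smooth(1) + lily(2) = 9 (expected 7)
Line 3: journey(2) + by(1) + dandelion(4) = 7 (expected 5)

No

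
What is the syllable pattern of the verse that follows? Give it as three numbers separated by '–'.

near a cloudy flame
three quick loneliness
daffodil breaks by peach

5–5–6

Line 1: "near a cloudy flame": 1+1+2+1 = 5
Line 2: "three quick loneliness": 1+1+3 = 5
Line 3: "daffodil breaks by peach": 3+1+1+1 = 6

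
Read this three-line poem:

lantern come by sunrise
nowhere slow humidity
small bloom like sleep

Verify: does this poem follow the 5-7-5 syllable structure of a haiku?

Line 1: lantern(2) + come(1) + by(1) + sunrise(2) = 6 (expected 5)
Line 2: nowhere(2) + slow(1) + humidity(4) = 7 ✓
Line 3: small(1) + bloom(1) + like(1) + sleep(1) = 4 (expected 5)

No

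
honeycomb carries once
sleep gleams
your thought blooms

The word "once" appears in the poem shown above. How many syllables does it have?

1

"once" has 1 syllable.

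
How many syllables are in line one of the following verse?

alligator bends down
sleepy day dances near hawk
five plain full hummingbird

Line one: "alligator bends down": 4+1+1 = 6

6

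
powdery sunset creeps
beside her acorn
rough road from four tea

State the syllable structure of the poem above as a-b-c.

Line 1: powdery(3) + sunset(2) + creeps(1) = 6
Line 2: beside(2) + her(1) + acorn(2) = 5
Line 3: rough(1) + road(1) + from(1) + four(1) + tea(1) = 5

6-5-5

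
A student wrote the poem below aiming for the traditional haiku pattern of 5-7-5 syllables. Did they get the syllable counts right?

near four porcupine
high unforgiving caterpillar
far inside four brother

No

Line 1: "near four porcupine": 1+1+3 = 5 ✓
Line 2: "high unforgiving caterpillar": 1+4+4 = 9 (expected 7)
Line 3: "far inside four brother": 1+2+1+2 = 6 (expected 5)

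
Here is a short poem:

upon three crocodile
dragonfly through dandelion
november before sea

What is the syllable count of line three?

Line three: november (3), before (2), sea (1) → 6

6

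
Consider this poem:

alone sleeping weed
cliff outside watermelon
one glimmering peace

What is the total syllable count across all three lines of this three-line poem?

17

Line 1: alone(2) + sleeping(2) + weed(1) = 5
Line 2: cliff(1) + outside(2) + watermelon(4) = 7
Line 3: one(1) + glimmering(3) + peace(1) = 5
Total: 5 + 7 + 5 = 17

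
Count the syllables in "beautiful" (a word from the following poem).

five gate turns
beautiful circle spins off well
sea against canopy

3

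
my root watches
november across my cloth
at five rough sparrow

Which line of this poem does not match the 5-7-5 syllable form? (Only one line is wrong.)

The first line

Line 1: my (1), root (1), watches (2) → 4 (expected 5)
Line 2: november (3), across (2), my (1), cloth (1) → 7 ✓
Line 3: at (1), five (1), rough (1), sparrow (2) → 5 ✓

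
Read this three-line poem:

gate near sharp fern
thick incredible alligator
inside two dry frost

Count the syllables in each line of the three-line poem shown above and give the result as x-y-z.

4-9-5

Line 1: gate (1), near (1), sharp (1), fern (1) → 4
Line 2: thick (1), incredible (4), alligator (4) → 9
Line 3: inside (2), two (1), dry (1), frost (1) → 5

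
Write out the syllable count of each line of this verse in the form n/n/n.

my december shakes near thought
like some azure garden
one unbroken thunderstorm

7/6/7

Line 1: "my december shakes near thought": 1+3+1+1+1 = 7
Line 2: "like some azure garden": 1+1+2+2 = 6
Line 3: "one unbroken thunderstorm": 1+3+3 = 7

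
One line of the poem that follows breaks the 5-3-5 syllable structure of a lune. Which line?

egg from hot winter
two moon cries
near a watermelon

Line 1: egg (1), from (1), hot (1), winter (2) → 5 ✓
Line 2: two (1), moon (1), cries (1) → 3 ✓
Line 3: near (1), a (1), watermelon (4) → 6 (expected 5)

The third line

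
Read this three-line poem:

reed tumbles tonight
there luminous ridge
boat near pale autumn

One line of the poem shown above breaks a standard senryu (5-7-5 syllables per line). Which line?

Line 1: reed (1), tumbles (2), tonight (2) → 5 ✓
Line 2: there (1), luminous (3), ridge (1) → 5 (expected 7)
Line 3: boat (1), near (1), pale (1), autumn (2) → 5 ✓

The second line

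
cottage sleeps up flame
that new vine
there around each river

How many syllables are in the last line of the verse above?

The last line: there(1) + around(2) + each(1) + river(2) = 6

6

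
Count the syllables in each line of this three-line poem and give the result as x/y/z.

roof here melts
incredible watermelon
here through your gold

3/8/4

Line 1: roof(1) + here(1) + melts(1) = 3
Line 2: incredible(4) + watermelon(4) = 8
Line 3: here(1) + through(1) + your(1) + gold(1) = 4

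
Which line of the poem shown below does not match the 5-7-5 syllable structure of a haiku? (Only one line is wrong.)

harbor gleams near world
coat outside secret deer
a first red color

The second line

Line 1: "harbor gleams near world": 2+1+1+1 = 5 ✓
Line 2: "coat outside secret deer": 1+2+2+1 = 6 (expected 7)
Line 3: "a first red color": 1+1+1+2 = 5 ✓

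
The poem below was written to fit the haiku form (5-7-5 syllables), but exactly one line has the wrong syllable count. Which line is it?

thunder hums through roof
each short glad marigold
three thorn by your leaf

Line 2

Line 1: "thunder hums through roof": 2+1+1+1 = 5 ✓
Line 2: "each short glad marigold": 1+1+1+3 = 6 (expected 7)
Line 3: "three thorn by your leaf": 1+1+1+1+1 = 5 ✓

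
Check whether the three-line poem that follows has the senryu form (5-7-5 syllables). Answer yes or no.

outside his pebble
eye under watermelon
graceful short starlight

Line 1: "outside his pebble": 2+1+2 = 5 ✓
Line 2: "eye under watermelon": 1+2+4 = 7 ✓
Line 3: "graceful short starlight": 2+1+2 = 5 ✓

Yes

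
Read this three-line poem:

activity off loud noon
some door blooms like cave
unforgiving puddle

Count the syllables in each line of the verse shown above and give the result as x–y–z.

Line 1: "activity off loud noon": 4+1+1+1 = 7
Line 2: "some door blooms like cave": 1+1+1+1+1 = 5
Line 3: "unforgiving puddle": 4+2 = 6

7–5–6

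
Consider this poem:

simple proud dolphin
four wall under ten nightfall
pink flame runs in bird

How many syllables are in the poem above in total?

Line 1: simple(2) + proud(1) + dolphin(2) = 5
Line 2: four(1) + wall(1) + under(2) + ten(1) + nightfall(2) = 7
Line 3: pink(1) + flame(1) + runs(1) + in(1) + bird(1) = 5
Total: 5 + 7 + 5 = 17

17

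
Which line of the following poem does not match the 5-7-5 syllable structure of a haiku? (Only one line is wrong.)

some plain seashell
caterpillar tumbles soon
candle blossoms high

Line 1: some (1), plain (1), seashell (2) → 4 (expected 5)
Line 2: caterpillar (4), tumbles (2), soon (1) → 7 ✓
Line 3: candle (2), blossoms (2), high (1) → 5 ✓

The first line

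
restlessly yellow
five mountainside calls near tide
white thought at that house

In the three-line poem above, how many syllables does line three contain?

Line three: white(1) + thought(1) + at(1) + that(1) + house(1) = 5

5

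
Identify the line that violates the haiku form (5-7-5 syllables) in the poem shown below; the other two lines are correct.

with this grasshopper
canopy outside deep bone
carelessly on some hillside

Line 3

Line 1: with (1), this (1), grasshopper (3) → 5 ✓
Line 2: canopy (3), outside (2), deep (1), bone (1) → 7 ✓
Line 3: carelessly (3), on (1), some (1), hillside (2) → 7 (expected 5)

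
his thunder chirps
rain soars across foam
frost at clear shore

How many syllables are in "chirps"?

1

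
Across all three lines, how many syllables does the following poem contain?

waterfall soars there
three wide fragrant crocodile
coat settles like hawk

17

Line 1: "waterfall soars there": 3+1+1 = 5
Line 2: "three wide fragrant crocodile": 1+1+2+3 = 7
Line 3: "coat settles like hawk": 1+2+1+1 = 5
Total: 5 + 7 + 5 = 17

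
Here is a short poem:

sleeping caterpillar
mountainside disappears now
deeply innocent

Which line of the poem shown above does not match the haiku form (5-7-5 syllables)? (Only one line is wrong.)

Line 1

Line 1: "sleeping caterpillar": 2+4 = 6 (expected 5)
Line 2: "mountainside disappears now": 3+3+1 = 7 ✓
Line 3: "deeply innocent": 2+3 = 5 ✓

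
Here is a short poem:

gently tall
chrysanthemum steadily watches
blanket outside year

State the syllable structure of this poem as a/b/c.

Line 1: gently(2) + tall(1) = 3
Line 2: chrysanthemum(4) + steadily(3) + watches(2) = 9
Line 3: blanket(2) + outside(2) + year(1) = 5

3/9/5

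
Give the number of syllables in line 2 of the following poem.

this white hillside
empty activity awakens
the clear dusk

Line 2: empty (2), activity (4), awakens (3) → 9

9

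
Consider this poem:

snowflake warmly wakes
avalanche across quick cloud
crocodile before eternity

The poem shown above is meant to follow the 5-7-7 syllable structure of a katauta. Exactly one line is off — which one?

Line 1: "snowflake warmly wakes": 2+2+1 = 5 ✓
Line 2: "avalanche across quick cloud": 3+2+1+1 = 7 ✓
Line 3: "crocodile before eternity": 3+2+4 = 9 (expected 7)

Line 3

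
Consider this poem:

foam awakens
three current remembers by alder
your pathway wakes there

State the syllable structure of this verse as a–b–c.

4–9–5

Line 1: "foam awakens": 1+3 = 4
Line 2: "three current remembers by alder": 1+2+3+1+2 = 9
Line 3: "your pathway wakes there": 1+2+1+1 = 5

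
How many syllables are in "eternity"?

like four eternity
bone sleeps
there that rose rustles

4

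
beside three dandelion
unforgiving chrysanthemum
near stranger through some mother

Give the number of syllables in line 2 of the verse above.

Line 2: unforgiving(4) + chrysanthemum(4) = 8

8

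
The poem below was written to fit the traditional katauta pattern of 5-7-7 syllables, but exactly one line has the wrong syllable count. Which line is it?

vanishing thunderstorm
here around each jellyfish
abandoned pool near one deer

Line 1: vanishing(3) + thunderstorm(3) = 6 (expected 5)
Line 2: here(1) + around(2) + each(1) + jellyfish(3) = 7 ✓
Line 3: abandoned(3) + pool(1) + near(1) + one(1) + deer(1) = 7 ✓

Line 1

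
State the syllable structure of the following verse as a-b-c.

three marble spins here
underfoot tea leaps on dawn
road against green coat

5-7-5

Line 1: "three marble spins here": 1+2+1+1 = 5
Line 2: "underfoot tea leaps on dawn": 3+1+1+1+1 = 7
Line 3: "road against green coat": 1+2+1+1 = 5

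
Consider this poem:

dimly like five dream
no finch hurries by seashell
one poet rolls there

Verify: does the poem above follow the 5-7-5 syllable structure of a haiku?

Yes

Line 1: dimly (2), like (1), five (1), dream (1) → 5 ✓
Line 2: no (1), finch (1), hurries (2), by (1), seashell (2) → 7 ✓
Line 3: one (1), poet (2), rolls (1), there (1) → 5 ✓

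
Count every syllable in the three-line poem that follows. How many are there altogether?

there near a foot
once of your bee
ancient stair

Line 1: "there near a foot": 1+1+1+1 = 4
Line 2: "once of your bee": 1+1+1+1 = 4
Line 3: "ancient stair": 2+1 = 3
Total: 4 + 4 + 3 = 11

11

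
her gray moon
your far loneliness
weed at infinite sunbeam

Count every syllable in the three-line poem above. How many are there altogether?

Line 1: "her gray moon": 1+1+1 = 3
Line 2: "your far loneliness": 1+1+3 = 5
Line 3: "weed at infinite sunbeam": 1+1+3+2 = 7
Total: 3 + 5 + 7 = 15

15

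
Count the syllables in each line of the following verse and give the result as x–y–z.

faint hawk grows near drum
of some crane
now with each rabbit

Line 1: "faint hawk grows near drum": 1+1+1+1+1 = 5
Line 2: "of some crane": 1+1+1 = 3
Line 3: "now with each rabbit": 1+1+1+2 = 5

5–3–5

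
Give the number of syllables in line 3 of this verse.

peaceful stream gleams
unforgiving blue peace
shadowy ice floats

5

Line 3: shadowy(3) + ice(1) + floats(1) = 5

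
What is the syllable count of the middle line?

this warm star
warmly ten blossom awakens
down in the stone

The middle line: warmly(2) + ten(1) + blossom(2) + awakens(3) = 8

8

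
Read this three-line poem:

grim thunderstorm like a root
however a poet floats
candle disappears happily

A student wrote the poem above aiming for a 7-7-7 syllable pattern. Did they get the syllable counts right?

No

Line 1: "grim thunderstorm like a root": 1+3+1+1+1 = 7 ✓
Line 2: "however a poet floats": 3+1+2+1 = 7 ✓
Line 3: "candle disappears happily": 2+3+3 = 8 (expected 7)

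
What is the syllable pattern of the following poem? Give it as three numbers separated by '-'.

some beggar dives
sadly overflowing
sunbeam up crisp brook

Line 1: some (1), beggar (2), dives (1) → 4
Line 2: sadly (2), overflowing (4) → 6
Line 3: sunbeam (2), up (1), crisp (1), brook (1) → 5

4-6-5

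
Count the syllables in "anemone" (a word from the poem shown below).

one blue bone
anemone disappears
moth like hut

4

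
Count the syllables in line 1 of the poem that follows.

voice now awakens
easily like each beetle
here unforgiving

Line 1: "voice now awakens": 1+1+3 = 5

5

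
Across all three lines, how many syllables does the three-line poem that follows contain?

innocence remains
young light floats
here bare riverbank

13

Line 1: innocence (3), remains (2) → 5
Line 2: young (1), light (1), floats (1) → 3
Line 3: here (1), bare (1), riverbank (3) → 5
Total: 5 + 3 + 5 = 13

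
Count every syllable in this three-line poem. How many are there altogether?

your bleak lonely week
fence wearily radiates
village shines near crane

17

Line 1: "your bleak lonely week": 1+1+2+1 = 5
Line 2: "fence wearily radiates": 1+3+3 = 7
Line 3: "village shines near crane": 2+1+1+1 = 5
Total: 5 + 7 + 5 = 17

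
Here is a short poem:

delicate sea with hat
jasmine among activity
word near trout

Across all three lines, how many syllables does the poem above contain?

Line 1: "delicate sea with hat": 3+1+1+1 = 6
Line 2: "jasmine among activity": 2+2+4 = 8
Line 3: "word near trout": 1+1+1 = 3
Total: 6 + 8 + 3 = 17

17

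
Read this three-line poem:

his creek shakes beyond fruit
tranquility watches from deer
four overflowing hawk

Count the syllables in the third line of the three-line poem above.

The third line: four (1), overflowing (4), hawk (1) → 6

6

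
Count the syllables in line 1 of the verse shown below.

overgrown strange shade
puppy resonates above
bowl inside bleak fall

5

Line 1: overgrown(3) + strange(1) + shade(1) = 5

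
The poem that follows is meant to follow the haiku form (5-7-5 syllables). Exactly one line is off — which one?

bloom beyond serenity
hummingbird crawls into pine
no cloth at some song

The first line

Line 1: bloom(1) + beyond(2) + serenity(4) = 7 (expected 5)
Line 2: hummingbird(3) + crawls(1) + into(2) + pine(1) = 7 ✓
Line 3: no(1) + cloth(1) + at(1) + some(1) + song(1) = 5 ✓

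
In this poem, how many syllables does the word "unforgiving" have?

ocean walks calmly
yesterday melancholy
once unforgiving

4

"unforgiving" has 4 syllables.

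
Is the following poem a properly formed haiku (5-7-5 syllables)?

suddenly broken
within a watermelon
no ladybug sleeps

Line 1: suddenly(3) + broken(2) = 5 ✓
Line 2: within(2) + a(1) + watermelon(4) = 7 ✓
Line 3: no(1) + ladybug(3) + sleeps(1) = 5 ✓

Yes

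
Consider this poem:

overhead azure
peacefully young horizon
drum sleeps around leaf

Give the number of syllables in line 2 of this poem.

7

Line 2: "peacefully young horizon": 3+1+3 = 7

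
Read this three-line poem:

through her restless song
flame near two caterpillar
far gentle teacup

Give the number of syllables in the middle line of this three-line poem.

The middle line: flame(1) + near(1) + two(1) + caterpillar(4) = 7

7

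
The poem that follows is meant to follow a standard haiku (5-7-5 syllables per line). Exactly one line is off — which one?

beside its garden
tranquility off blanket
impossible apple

Line 3

Line 1: beside(2) + its(1) + garden(2) = 5 ✓
Line 2: tranquility(4) + off(1) + blanket(2) = 7 ✓
Line 3: impossible(4) + apple(2) = 6 (expected 5)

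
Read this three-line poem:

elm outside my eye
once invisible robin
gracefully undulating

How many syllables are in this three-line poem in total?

19

Line 1: elm(1) + outside(2) + my(1) + eye(1) = 5
Line 2: once(1) + invisible(4) + robin(2) = 7
Line 3: gracefully(3) + undulating(4) = 7
Total: 5 + 7 + 7 = 19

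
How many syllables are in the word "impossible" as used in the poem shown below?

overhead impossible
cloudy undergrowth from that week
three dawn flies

4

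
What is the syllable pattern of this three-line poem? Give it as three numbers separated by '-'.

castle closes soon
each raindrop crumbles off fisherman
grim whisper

5-9-3

Line 1: castle(2) + closes(2) + soon(1) = 5
Line 2: each(1) + raindrop(2) + crumbles(2) + off(1) + fisherman(3) = 9
Line 3: grim(1) + whisper(2) = 3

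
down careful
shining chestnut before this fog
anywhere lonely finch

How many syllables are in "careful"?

"careful" has 2 syllables.

2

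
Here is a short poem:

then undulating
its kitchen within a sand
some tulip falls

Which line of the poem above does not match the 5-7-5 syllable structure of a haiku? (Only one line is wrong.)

Line 3

Line 1: "then undulating": 1+4 = 5 ✓
Line 2: "its kitchen within a sand": 1+2+2+1+1 = 7 ✓
Line 3: "some tulip falls": 1+2+1 = 4 (expected 5)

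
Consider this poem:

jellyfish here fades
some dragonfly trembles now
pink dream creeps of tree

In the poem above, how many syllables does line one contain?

Line one: jellyfish(3) + here(1) + fades(1) = 5

5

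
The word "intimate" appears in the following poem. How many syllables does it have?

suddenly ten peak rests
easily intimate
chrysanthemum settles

"intimate" has 3 syllables.

3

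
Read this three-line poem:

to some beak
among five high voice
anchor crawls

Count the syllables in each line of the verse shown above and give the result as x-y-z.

3-5-3

Line 1: "to some beak": 1+1+1 = 3
Line 2: "among five high voice": 2+1+1+1 = 5
Line 3: "anchor crawls": 2+1 = 3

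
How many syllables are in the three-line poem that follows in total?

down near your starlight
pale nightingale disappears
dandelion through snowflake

Line 1: down (1), near (1), your (1), starlight (2) → 5
Line 2: pale (1), nightingale (3), disappears (3) → 7
Line 3: dandelion (4), through (1), snowflake (2) → 7
Total: 5 + 7 + 7 = 19

19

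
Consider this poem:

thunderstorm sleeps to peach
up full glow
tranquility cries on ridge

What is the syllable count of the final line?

7

The final line: tranquility (4), cries (1), on (1), ridge (1) → 7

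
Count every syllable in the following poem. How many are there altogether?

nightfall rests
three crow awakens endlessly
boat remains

14

Line 1: nightfall (2), rests (1) → 3
Line 2: three (1), crow (1), awakens (3), endlessly (3) → 8
Line 3: boat (1), remains (2) → 3
Total: 3 + 8 + 3 = 14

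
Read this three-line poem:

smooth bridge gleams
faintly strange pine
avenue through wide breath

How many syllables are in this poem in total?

Line 1: smooth (1), bridge (1), gleams (1) → 3
Line 2: faintly (2), strange (1), pine (1) → 4
Line 3: avenue (3), through (1), wide (1), breath (1) → 6
Total: 3 + 4 + 6 = 13

13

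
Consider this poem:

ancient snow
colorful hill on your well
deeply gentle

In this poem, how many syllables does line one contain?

3

Line one: ancient(2) + snow(1) = 3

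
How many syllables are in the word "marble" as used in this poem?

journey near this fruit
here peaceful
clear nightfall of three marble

2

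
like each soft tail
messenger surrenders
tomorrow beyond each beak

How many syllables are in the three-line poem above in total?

Line 1: like(1) + each(1) + soft(1) + tail(1) = 4
Line 2: messenger(3) + surrenders(3) = 6
Line 3: tomorrow(3) + beyond(2) + each(1) + beak(1) = 7
Total: 4 + 6 + 7 = 17

17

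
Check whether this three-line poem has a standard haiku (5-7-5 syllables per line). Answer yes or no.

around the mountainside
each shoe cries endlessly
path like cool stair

No

Line 1: around(2) + the(1) + mountainside(3) = 6 (expected 5)
Line 2: each(1) + shoe(1) + cries(1) + endlessly(3) = 6 (expected 7)
Line 3: path(1) + like(1) + cool(1) + stair(1) = 4 (expected 5)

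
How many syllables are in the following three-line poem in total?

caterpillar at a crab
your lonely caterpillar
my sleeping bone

18

Line 1: caterpillar (4), at (1), a (1), crab (1) → 7
Line 2: your (1), lonely (2), caterpillar (4) → 7
Line 3: my (1), sleeping (2), bone (1) → 4
Total: 7 + 7 + 4 = 18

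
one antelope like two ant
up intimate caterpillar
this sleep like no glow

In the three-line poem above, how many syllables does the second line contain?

8

The second line: up(1) + intimate(3) + caterpillar(4) = 8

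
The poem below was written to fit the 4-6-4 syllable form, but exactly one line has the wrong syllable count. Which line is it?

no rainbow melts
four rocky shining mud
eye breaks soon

Line 1: "no rainbow melts": 1+2+1 = 4 ✓
Line 2: "four rocky shining mud": 1+2+2+1 = 6 ✓
Line 3: "eye breaks soon": 1+1+1 = 3 (expected 4)

The third line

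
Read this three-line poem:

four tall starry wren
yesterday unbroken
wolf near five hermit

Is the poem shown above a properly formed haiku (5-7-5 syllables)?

No

Line 1: four(1) + tall(1) + starry(2) + wren(1) = 5 ✓
Line 2: yesterday(3) + unbroken(3) = 6 (expected 7)
Line 3: wolf(1) + near(1) + five(1) + hermit(2) = 5 ✓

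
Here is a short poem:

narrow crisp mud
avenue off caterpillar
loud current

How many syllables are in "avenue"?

"avenue" has 3 syllables.

3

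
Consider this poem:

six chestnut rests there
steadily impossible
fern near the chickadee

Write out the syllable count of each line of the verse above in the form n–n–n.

5–7–6

Line 1: six(1) + chestnut(2) + rests(1) + there(1) = 5
Line 2: steadily(3) + impossible(4) = 7
Line 3: fern(1) + near(1) + the(1) + chickadee(3) = 6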